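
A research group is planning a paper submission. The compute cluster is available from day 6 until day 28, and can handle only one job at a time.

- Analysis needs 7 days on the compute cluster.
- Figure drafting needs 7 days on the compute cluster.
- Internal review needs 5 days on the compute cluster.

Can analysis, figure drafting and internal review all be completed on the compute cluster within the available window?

Yes

The compute cluster window is 28 − 6 = 22 days.
Running back to back, the jobs need 7 + 7 + 5 = 19 days on the compute cluster.
Since 19 ≤ 22, they fit within the window.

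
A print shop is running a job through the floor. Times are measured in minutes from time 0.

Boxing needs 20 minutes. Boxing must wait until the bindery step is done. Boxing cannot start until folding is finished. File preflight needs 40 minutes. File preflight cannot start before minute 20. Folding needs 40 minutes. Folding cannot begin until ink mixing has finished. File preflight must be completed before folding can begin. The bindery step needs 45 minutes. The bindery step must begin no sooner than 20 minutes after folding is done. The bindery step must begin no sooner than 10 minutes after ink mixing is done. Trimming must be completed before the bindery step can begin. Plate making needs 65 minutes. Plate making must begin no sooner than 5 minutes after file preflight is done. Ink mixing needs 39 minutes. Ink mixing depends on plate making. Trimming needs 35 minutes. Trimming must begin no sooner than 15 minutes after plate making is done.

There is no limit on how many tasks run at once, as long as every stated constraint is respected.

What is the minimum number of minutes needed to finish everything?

File preflight cannot begin until its own release at minute 20. It runs from minute 20 to 20 + 40 = minute 60.
Plate making waits on file preflight (finishes minute 60, plus 5-minute gap → minute 65), so it starts at minute 65 and finishes at 65 + 65 = minute 130.
After plate making (finishes minute 130, plus 15-minute gap → minute 145), trimming can start at minute 145 and finishes at minute 180.
Ink mixing cannot begin until plate making (finishes minute 130). It runs from minute 130 to 130 + 39 = minute 169.
Folding cannot start until ink mixing (finishes minute 169); file preflight (finishes minute 60). The controlling bound is minute 169, so folding finishes at 169 + 40 = minute 209.
The bindery step needs all of folding (finishes minute 209, plus 20-minute gap → minute 229); ink mixing (finishes minute 169, plus 10-minute gap → minute 179); trimming (finishes minute 180). That puts its earliest start at minute 229; it finishes at 229 + 45 = minute 274.
Boxing cannot start until the bindery step (finishes minute 274); folding (finishes minute 209). The controlling bound is minute 274, so boxing finishes at 274 + 20 = minute 294.
All tasks are finished once the last one completes. Finish times: File preflight at 60, Plate making at 130, Ink mixing at 169, Trimming at 180, Folding at 209, The bindery step at 274, Boxing at 294. The latest is minute 294.

294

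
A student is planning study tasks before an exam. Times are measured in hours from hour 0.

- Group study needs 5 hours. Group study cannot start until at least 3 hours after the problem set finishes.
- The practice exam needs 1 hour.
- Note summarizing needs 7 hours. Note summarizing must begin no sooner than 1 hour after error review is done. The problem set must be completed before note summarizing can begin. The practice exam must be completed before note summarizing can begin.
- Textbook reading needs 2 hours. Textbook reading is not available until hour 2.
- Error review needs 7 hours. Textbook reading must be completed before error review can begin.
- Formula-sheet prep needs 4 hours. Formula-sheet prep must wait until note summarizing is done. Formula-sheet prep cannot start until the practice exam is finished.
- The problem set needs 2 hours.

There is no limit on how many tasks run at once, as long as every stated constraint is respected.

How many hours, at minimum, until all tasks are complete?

23

Nothing blocks the practice exam, so it runs from hour 0 to hour 1.
The problem set has no prerequisites, so it starts at hour 0 and finishes at hour 2.
After the problem set (finishes hour 2, plus 3-hour gap → hour 5), group study can start at hour 5 and finishes at hour 10.
Textbook reading waits on its own release at hour 2, so it starts at hour 2 and finishes at 2 + 2 = hour 4.
Error review waits on textbook reading (finishes hour 4), so it starts at hour 4 and finishes at 4 + 7 = hour 11.
Note summarizing cannot start until error review (finishes hour 11, plus 1-hour gap → hour 12); the problem set (finishes hour 2); the practice exam (finishes hour 1). The controlling bound is hour 12, so note summarizing finishes at 12 + 7 = hour 19.
Formula-sheet prep has to wait for note summarizing (finishes hour 19); the practice exam (finishes hour 1). The latest of these is hour 19, so formula-sheet prep runs hour 19 to 19 + 4 = hour 23.
All tasks are finished once the last one completes. Finish times: Textbook reading at 4, The problem set at 2, The practice exam at 1, Error review at 11, Group study at 10, Note summarizing at 19, Formula-sheet prep at 23. The latest is hour 23.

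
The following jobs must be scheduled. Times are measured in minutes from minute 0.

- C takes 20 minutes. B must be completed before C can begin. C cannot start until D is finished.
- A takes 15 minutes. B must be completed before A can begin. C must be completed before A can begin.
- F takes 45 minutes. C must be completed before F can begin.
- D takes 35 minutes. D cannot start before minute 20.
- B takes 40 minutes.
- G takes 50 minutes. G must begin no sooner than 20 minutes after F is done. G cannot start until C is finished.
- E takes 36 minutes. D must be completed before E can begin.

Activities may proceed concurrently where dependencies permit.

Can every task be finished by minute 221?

After its own release at minute 20, D can start at minute 20 and finishes at minute 55.
After D (finishes minute 55), E can start at minute 55 and finishes at minute 91.
Nothing blocks B, so it runs from minute 0 to minute 40.
For C: B (finishes minute 40); D (finishes minute 55). Taking the maximum gives a start of minute 55, and it finishes at 55 + 20 = minute 75.
F waits on C (finishes minute 75), so it starts at minute 75 and finishes at 75 + 45 = minute 120.
For G: F (finishes minute 120, plus 20-minute gap → minute 140); C (finishes minute 75). Taking the maximum gives a start of minute 140, and it finishes at 140 + 50 = minute 190.
A cannot start until B (finishes minute 40); C (finishes minute 75). The controlling bound is minute 75, so A finishes at 75 + 15 = minute 90.
Every task is finished by minute 190, which is no later than the deadline of 221, so the schedule is feasible.

Yes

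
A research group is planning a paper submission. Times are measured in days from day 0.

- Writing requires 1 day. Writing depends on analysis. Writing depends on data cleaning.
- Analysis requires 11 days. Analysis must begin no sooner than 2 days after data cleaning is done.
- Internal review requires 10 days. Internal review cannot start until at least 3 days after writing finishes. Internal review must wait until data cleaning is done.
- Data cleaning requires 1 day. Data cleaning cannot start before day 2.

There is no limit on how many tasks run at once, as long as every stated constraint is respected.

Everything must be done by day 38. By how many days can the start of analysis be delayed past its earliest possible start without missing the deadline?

After its own release at day 2, data cleaning can start at day 2 and finishes at day 3.
Analysis cannot begin until data cleaning (finishes day 3, plus 2-day gap → day 5). It runs from day 5 to 5 + 11 = day 16.

Working backward from the deadline:
Internal review must finish by day 38; it takes 10 days, so it must start by 38 − 10 = day 28.
Writing feeds into internal review (must start by day 28, minus 3-day gap → day 25); so writing must finish by day 25 and therefore start by day 24.
Since writing (must start by day 24) depends on it, analysis must finish by day 24. Backing off its 11-day duration gives a latest start of day 13.
So analysis can start as early as day 5 and as late as day 13, giving 13 − 5 = 8 days of slack.

8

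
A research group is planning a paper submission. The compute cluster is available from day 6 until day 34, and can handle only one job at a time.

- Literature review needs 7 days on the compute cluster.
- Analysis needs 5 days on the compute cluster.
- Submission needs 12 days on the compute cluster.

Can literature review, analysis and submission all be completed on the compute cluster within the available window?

The compute cluster window is 34 − 6 = 28 days.
Running back to back, the jobs need 7 + 5 + 12 = 24 days on the compute cluster.
Since 24 ≤ 28, they fit within the window.

Yes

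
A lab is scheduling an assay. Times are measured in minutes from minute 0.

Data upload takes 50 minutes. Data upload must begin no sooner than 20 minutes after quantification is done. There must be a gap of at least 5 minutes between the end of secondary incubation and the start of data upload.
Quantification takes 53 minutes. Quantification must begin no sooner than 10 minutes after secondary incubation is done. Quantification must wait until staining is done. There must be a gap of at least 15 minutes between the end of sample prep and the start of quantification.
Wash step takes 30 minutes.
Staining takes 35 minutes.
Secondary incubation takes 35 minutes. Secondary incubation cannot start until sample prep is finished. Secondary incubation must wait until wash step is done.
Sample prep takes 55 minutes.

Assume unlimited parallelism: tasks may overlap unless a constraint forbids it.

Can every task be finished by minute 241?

Staining has no prerequisites, so it starts at minute 0 and finishes at minute 35.
Wash step has no prerequisites, so it starts at minute 0 and finishes at minute 30.
Nothing blocks sample prep, so it runs from minute 0 to minute 55.
For secondary incubation: sample prep (finishes minute 55); wash step (finishes minute 30). Taking the maximum gives a start of minute 55, and it finishes at 55 + 35 = minute 90.
Quantification needs all of secondary incubation (finishes minute 90, plus 10-minute gap → minute 100); staining (finishes minute 35); sample prep (finishes minute 55, plus 15-minute gap → minute 70). That puts its earliest start at minute 100; it finishes at 100 + 53 = minute 153.
For data upload: quantification (finishes minute 153, plus 20-minute gap → minute 173); secondary incubation (finishes minute 90, plus 5-minute gap → minute 95). Taking the maximum gives a start of minute 173, and it finishes at 173 + 50 = minute 223.
Every task is finished by minute 223, which is no later than the deadline of 241, so the schedule is feasible.

Yes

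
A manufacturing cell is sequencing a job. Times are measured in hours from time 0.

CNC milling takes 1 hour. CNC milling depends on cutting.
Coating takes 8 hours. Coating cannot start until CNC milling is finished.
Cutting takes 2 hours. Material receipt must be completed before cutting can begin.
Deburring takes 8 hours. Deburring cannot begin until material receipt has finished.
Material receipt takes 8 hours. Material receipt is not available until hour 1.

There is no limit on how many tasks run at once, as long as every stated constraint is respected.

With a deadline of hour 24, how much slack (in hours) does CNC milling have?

After its own release at hour 1, material receipt can start at hour 1 and finishes at hour 9.
After material receipt (finishes hour 9), cutting can start at hour 9 and finishes at hour 11.
CNC milling cannot begin until cutting (finishes hour 11). It runs from hour 11 to 11 + 1 = hour 12.

Working backward from the deadline:
Nothing follows coating; the deadline of hour 24 is its only limit. It must start by 24 − 8 = hour 16.
CNC milling must finish before coating (must start by hour 16). With a 1-hour duration, CNC milling must start by 16 − 1 = hour 15.
So CNC milling can start as early as hour 11 and as late as hour 15, giving 15 − 11 = 4 hours of slack.

4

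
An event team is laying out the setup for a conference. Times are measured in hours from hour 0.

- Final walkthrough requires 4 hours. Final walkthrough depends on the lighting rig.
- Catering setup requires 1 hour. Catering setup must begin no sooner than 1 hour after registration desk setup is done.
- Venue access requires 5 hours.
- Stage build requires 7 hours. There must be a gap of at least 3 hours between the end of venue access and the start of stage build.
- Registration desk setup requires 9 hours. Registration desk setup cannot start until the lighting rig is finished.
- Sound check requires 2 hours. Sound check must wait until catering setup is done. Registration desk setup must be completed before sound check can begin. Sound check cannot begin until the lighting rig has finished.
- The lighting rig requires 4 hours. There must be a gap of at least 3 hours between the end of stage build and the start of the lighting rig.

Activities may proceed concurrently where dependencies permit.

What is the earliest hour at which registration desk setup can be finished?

Nothing blocks venue access, so it runs from hour 0 to hour 5.
Stage build cannot begin until venue access (finishes hour 5, plus 3-hour gap → hour 8). It runs from hour 8 to 8 + 7 = hour 15.
After stage build (finishes hour 15, plus 3-hour gap → hour 18), the lighting rig can start at hour 18 and finishes at hour 22.
Registration desk setup cannot begin until the lighting rig (finishes hour 22). It runs from hour 22 to 22 + 9 = hour 31.

31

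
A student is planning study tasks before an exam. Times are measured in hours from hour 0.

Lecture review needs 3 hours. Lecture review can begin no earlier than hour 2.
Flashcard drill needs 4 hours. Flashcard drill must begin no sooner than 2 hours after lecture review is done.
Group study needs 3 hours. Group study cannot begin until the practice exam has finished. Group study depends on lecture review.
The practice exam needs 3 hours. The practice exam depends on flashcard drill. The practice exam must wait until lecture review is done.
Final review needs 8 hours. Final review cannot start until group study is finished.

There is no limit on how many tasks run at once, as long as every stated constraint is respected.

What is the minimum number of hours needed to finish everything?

25

Lecture review cannot begin until its own release at hour 2. It runs from hour 2 to 2 + 3 = hour 5.
Flashcard drill cannot begin until lecture review (finishes hour 5, plus 2-hour gap → hour 7). It runs from hour 7 to 7 + 4 = hour 11.
The practice exam needs all of flashcard drill (finishes hour 11); lecture review (finishes hour 5). That puts its earliest start at hour 11; it finishes at 11 + 3 = hour 14.
For group study: the practice exam (finishes hour 14); lecture review (finishes hour 5). Taking the maximum gives a start of hour 14, and it finishes at 14 + 3 = hour 17.
After group study (finishes hour 17), final review can start at hour 17 and finishes at hour 25.
All tasks are finished once the last one completes. Finish times: Lecture review at 5, Flashcard drill at 11, The practice exam at 14, Group study at 17, Final review at 25. The latest is hour 25.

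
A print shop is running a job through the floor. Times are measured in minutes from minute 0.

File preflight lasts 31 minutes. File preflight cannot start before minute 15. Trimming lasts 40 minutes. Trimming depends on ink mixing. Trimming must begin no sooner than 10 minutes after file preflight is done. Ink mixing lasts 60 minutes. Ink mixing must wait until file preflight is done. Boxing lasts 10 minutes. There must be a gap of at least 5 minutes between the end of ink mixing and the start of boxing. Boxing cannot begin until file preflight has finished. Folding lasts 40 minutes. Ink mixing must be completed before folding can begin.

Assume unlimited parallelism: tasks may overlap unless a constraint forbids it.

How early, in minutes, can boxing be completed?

After its own release at minute 15, file preflight can start at minute 15 and finishes at minute 46.
After file preflight (finishes minute 46), ink mixing can start at minute 46 and finishes at minute 106.
Boxing needs all of ink mixing (finishes minute 106, plus 5-minute gap → minute 111); file preflight (finishes minute 46). That puts its earliest start at minute 111; it finishes at 111 + 10 = minute 121.

121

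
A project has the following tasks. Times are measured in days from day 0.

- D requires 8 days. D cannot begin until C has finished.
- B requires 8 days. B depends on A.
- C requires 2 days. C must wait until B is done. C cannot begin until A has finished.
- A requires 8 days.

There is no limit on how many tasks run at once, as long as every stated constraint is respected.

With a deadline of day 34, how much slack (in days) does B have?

8

Nothing blocks A, so it runs from day 0 to day 8.
After A (finishes day 8), B can start at day 8 and finishes at day 16.

Working backward from the deadline:
D must finish by day 34; it takes 8 days, so it must start by 34 − 8 = day 26.
C has to be done before D (must start by day 26). That means finishing by day 26, i.e. starting by 26 − 2 = day 24.
Since C (must start by day 24) depends on it, B must finish by day 24. Backing off its 8-day duration gives a latest start of day 16.
So B can start as early as day 8 and as late as day 16, giving 16 − 8 = 8 days of slack.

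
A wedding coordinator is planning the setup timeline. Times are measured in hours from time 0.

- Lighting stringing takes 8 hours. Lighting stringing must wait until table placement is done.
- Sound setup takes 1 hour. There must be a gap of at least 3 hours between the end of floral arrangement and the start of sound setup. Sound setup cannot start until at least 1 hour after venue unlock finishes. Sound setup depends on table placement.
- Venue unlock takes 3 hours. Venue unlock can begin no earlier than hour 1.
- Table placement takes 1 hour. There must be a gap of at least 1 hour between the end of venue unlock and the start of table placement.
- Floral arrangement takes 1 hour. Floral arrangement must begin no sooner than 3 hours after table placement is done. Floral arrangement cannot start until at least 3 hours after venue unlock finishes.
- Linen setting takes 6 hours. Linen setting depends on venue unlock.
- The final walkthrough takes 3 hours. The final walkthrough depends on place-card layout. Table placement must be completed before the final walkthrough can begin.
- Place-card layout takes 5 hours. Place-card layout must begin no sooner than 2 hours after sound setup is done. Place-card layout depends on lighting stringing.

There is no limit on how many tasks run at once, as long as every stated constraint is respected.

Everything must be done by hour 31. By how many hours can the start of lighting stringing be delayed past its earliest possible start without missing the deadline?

9

After its own release at hour 1, venue unlock can start at hour 1 and finishes at hour 4.
After venue unlock (finishes hour 4, plus 1-hour gap → hour 5), table placement can start at hour 5 and finishes at hour 6.
Lighting stringing cannot begin until table placement (finishes hour 6). It runs from hour 6 to 6 + 8 = hour 14.

Working backward from the deadline:
Nothing follows the final walkthrough; the deadline of hour 31 is its only limit. It must start by 31 − 3 = hour 28.
Place-card layout must finish before the final walkthrough (must start by hour 28). With a 5-hour duration, place-card layout must start by 28 − 5 = hour 23.
Since place-card layout (must start by hour 23) depends on it, lighting stringing must finish by hour 23. Backing off its 8-hour duration gives a latest start of hour 15.
So lighting stringing can start as early as hour 6 and as late as hour 15, giving 15 − 6 = 9 hours of slack.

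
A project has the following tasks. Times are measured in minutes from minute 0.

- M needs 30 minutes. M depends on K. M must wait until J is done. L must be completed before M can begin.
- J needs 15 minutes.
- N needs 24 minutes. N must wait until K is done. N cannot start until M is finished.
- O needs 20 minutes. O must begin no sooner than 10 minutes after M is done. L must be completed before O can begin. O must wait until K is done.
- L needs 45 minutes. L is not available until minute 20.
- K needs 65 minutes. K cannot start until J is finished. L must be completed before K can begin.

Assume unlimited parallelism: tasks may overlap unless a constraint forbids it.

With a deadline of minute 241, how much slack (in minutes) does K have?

L cannot begin until its own release at minute 20. It runs from minute 20 to 20 + 45 = minute 65.
Nothing blocks J, so it runs from minute 0 to minute 15.
For K: J (finishes minute 15); L (finishes minute 65). Taking the maximum gives a start of minute 65, and it finishes at 65 + 65 = minute 130.

Working backward from the deadline:
To finish by minute 241, N (duration 24) must start no later than minute 217.
To finish by minute 241, O (duration 20) must start no later than minute 221.
M must finish in time for N (must start by minute 217); O (must start by minute 221, minus 10-minute gap → minute 211). The tightest is minute 211, so M must start by 211 − 30 = minute 181.
K must finish in time for M (must start by minute 181); N (must start by minute 217); O (must start by minute 221). The tightest is minute 181, so K must start by 181 − 65 = minute 116.
So K can start as early as minute 65 and as late as minute 116, giving 116 − 65 = 51 minutes of slack.

51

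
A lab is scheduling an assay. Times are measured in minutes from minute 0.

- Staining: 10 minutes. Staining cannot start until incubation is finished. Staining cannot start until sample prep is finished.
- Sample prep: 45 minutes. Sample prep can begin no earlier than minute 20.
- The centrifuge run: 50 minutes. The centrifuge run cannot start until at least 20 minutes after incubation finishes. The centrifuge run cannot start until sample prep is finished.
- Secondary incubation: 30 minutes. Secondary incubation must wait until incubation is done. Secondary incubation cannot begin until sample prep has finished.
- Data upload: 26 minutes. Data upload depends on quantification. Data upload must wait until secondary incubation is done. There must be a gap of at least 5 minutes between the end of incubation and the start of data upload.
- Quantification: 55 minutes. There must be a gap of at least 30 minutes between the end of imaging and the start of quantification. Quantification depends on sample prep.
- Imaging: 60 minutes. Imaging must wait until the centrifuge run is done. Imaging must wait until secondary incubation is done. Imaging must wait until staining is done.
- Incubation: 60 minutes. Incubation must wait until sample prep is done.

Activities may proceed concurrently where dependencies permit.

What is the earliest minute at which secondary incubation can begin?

125

Sample prep cannot begin until its own release at minute 20. It runs from minute 20 to 20 + 45 = minute 65.
Incubation cannot begin until sample prep (finishes minute 65). It runs from minute 65 to 65 + 60 = minute 125.
Secondary incubation waits on incubation (finishes minute 125); sample prep (finishes minute 65). The latest of these is minute 125, which is the earliest secondary incubation can start.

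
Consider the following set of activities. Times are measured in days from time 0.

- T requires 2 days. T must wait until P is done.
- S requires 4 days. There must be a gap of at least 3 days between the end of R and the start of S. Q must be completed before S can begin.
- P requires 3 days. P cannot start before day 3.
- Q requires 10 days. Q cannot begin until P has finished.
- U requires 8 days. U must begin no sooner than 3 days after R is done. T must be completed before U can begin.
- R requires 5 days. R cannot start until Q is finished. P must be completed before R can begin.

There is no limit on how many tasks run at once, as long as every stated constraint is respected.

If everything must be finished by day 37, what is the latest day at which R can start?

21

S has no dependents, so it just needs to finish by day 37. Starting by 37 − 4 = day 33 achieves that.
Nothing follows U; the deadline of day 37 is its only limit. It must start by 37 − 8 = day 29.
R has several dependents: S (must start by day 33, minus 3-day gap → day 30); U (must start by day 29, minus 3-day gap → day 26). The earliest of those limits is day 26, so R must start by 26 − 5 = day 21.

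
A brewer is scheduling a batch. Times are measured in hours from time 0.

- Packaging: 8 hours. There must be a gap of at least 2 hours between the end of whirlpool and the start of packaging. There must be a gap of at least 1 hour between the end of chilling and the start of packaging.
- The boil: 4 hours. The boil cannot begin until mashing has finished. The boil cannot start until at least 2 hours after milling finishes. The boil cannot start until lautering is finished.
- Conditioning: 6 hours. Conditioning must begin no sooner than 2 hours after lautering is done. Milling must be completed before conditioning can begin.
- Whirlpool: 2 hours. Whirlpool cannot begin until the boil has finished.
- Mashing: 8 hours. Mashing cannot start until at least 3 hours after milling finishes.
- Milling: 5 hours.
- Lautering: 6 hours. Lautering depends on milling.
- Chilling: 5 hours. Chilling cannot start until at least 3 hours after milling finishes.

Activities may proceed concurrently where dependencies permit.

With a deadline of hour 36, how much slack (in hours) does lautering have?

Milling can start immediately at hour 0; it finishes at hour 5.
After milling (finishes hour 5), lautering can start at hour 5 and finishes at hour 11.

Working backward from the deadline:
Packaging must finish by hour 36; it takes 8 hours, so it must start by 36 − 8 = hour 28.
Whirlpool must finish before packaging (must start by hour 28, minus 2-hour gap → hour 26). With a 2-hour duration, whirlpool must start by 26 − 2 = hour 24.
Since whirlpool (must start by hour 24) depends on it, the boil must finish by hour 24. Backing off its 4-hour duration gives a latest start of hour 20.
Conditioning has no dependents, so it just needs to finish by hour 36. Starting by 36 − 6 = hour 30 achieves that.
Lautering must finish in time for the boil (must start by hour 20); conditioning (must start by hour 30, minus 2-hour gap → hour 28). The tightest is hour 20, so lautering must start by 20 − 6 = hour 14.
So lautering can start as early as hour 5 and as late as hour 14, giving 14 − 5 = 9 hours of slack.

9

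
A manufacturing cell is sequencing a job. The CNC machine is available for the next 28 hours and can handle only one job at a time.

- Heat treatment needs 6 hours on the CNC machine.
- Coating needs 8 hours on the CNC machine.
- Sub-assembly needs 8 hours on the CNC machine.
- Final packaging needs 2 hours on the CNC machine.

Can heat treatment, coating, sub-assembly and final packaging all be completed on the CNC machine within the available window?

Running back to back, the jobs need 6 + 8 + 8 + 2 = 24 hours on the CNC machine.
Since 24 ≤ 28, they fit within the window.

Yes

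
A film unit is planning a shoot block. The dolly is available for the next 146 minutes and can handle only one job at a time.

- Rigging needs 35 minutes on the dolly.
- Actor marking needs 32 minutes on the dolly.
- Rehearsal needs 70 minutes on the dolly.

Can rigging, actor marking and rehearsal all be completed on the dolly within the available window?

Yes

Running back to back, the jobs need 35 + 32 + 70 = 137 minutes on the dolly.
Since 137 ≤ 146, they fit within the window.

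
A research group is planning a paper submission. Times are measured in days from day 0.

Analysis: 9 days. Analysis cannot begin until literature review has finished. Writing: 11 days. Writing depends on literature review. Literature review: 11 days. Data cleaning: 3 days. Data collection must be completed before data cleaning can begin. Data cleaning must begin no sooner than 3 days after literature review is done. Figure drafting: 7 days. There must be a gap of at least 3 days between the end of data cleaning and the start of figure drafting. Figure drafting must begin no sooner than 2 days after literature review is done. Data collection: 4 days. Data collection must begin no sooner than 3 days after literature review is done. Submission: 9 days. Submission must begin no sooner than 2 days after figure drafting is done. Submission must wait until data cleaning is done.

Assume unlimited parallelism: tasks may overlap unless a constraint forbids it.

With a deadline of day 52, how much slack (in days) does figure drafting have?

Literature review has no prerequisites, so it starts at day 0 and finishes at day 11.
Data collection cannot begin until literature review (finishes day 11, plus 3-day gap → day 14). It runs from day 14 to 14 + 4 = day 18.
For data cleaning: data collection (finishes day 18); literature review (finishes day 11, plus 3-day gap → day 14). Taking the maximum gives a start of day 18, and it finishes at 18 + 3 = day 21.
Figure drafting cannot start until data cleaning (finishes day 21, plus 3-day gap → day 24); literature review (finishes day 11, plus 2-day gap → day 13). The controlling bound is day 24, so figure drafting finishes at 24 + 7 = day 31.

Working backward from the deadline:
Submission must finish by day 52; it takes 9 days, so it must start by 52 − 9 = day 43.
Since submission (must start by day 43, minus 2-day gap → day 41) depends on it, figure drafting must finish by day 41. Backing off its 7-day duration gives a latest start of day 34.
So figure drafting can start as early as day 24 and as late as day 34, giving 34 − 24 = 10 days of slack.

10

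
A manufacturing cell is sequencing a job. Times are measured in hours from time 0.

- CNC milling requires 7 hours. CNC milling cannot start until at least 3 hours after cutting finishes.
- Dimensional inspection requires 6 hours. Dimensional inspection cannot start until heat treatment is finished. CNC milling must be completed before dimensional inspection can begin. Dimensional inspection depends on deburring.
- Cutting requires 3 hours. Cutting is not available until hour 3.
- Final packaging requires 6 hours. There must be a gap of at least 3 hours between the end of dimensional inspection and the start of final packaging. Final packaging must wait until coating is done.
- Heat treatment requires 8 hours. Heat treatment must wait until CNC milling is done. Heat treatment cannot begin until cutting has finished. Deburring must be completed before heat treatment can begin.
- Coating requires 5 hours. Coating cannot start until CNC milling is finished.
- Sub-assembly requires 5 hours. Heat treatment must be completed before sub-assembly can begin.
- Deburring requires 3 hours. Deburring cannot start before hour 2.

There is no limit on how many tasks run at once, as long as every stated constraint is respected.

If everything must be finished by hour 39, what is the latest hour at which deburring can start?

13

Nothing follows final packaging; the deadline of hour 39 is its only limit. It must start by 39 − 6 = hour 33.
Since final packaging (must start by hour 33, minus 3-hour gap → hour 30) depends on it, dimensional inspection must finish by hour 30. Backing off its 6-hour duration gives a latest start of hour 24.
To finish by hour 39, sub-assembly (duration 5) must start no later than hour 34.
Heat treatment feeds dimensional inspection (must start by hour 24); sub-assembly (must start by hour 34). Taking the minimum, heat treatment must finish by hour 24 and start by 24 − 8 = hour 16.
Deburring feeds heat treatment (must start by hour 16); dimensional inspection (must start by hour 24). Taking the minimum, deburring must finish by hour 16 and start by 16 − 3 = hour 13.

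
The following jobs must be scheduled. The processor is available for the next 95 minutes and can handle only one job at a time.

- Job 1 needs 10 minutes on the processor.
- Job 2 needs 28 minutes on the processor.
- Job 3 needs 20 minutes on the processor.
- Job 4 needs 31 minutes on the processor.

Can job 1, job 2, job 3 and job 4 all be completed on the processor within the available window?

Running back to back, the jobs need 10 + 28 + 20 + 31 = 89 minutes on the processor.
Since 89 ≤ 95, they fit within the window.

Yes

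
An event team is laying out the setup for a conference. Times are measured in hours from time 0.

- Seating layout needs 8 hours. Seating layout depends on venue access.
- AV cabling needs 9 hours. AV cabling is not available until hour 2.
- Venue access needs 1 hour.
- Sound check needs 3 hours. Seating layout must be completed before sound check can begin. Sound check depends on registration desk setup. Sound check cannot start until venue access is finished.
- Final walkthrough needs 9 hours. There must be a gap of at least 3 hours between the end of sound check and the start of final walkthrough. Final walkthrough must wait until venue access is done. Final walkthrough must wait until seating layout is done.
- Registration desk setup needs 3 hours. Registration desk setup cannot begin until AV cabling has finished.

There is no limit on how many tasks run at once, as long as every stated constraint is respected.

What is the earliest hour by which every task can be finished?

AV cabling waits on its own release at hour 2, so it starts at hour 2 and finishes at 2 + 9 = hour 11.
After AV cabling (finishes hour 11), registration desk setup can start at hour 11 and finishes at hour 14.
Nothing blocks venue access, so it runs from hour 0 to hour 1.
Seating layout cannot begin until venue access (finishes hour 1). It runs from hour 1 to 1 + 8 = hour 9.
Sound check has to wait for seating layout (finishes hour 9); registration desk setup (finishes hour 14); venue access (finishes hour 1). The latest of these is hour 14, so sound check runs hour 14 to 14 + 3 = hour 17.
Final walkthrough cannot start until sound check (finishes hour 17, plus 3-hour gap → hour 20); venue access (finishes hour 1); seating layout (finishes hour 9). The controlling bound is hour 20, so final walkthrough finishes at 20 + 9 = hour 29.
All tasks are finished once the last one completes. Finish times: Venue access at 1, AV cabling at 11, Seating layout at 9, Registration desk setup at 14, Sound check at 17, Final walkthrough at 29. The latest is hour 29.

29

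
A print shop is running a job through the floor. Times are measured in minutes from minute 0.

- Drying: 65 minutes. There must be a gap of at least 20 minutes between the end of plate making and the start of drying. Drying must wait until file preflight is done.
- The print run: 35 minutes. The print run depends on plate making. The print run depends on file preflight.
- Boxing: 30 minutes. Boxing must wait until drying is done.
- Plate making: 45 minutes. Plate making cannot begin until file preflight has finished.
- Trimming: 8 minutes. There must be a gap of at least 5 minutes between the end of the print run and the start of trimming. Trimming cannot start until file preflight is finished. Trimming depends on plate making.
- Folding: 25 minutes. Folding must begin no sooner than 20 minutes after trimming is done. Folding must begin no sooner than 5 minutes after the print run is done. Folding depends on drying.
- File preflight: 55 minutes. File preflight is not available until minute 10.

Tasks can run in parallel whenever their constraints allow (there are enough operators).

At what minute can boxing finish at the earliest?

File preflight waits on its own release at minute 10, so it starts at minute 10 and finishes at 10 + 55 = minute 65.
After file preflight (finishes minute 65), plate making can start at minute 65 and finishes at minute 110.
Drying cannot start until plate making (finishes minute 110, plus 20-minute gap → minute 130); file preflight (finishes minute 65). The controlling bound is minute 130, so drying finishes at 130 + 65 = minute 195.
Boxing waits on drying (finishes minute 195), so it starts at minute 195 and finishes at 195 + 30 = minute 225.

225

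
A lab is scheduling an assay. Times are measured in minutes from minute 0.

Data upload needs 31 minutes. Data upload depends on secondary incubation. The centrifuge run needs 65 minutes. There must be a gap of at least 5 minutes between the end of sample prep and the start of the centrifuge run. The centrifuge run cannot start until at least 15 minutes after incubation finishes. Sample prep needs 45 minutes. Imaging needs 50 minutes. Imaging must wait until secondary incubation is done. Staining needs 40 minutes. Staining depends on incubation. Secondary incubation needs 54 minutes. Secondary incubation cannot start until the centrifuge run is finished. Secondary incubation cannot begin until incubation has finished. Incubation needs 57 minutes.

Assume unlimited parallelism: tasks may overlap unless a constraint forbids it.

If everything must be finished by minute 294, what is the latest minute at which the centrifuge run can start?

Nothing follows imaging; the deadline of minute 294 is its only limit. It must start by 294 − 50 = minute 244.
Data upload must finish by minute 294; it takes 31 minutes, so it must start by 294 − 31 = minute 263.
Secondary incubation must finish in time for imaging (must start by minute 244); data upload (must start by minute 263). The tightest is minute 244, so secondary incubation must start by 244 − 54 = minute 190.
The centrifuge run feeds into secondary incubation (must start by minute 190); so the centrifuge run must finish by minute 190 and therefore start by minute 125.

125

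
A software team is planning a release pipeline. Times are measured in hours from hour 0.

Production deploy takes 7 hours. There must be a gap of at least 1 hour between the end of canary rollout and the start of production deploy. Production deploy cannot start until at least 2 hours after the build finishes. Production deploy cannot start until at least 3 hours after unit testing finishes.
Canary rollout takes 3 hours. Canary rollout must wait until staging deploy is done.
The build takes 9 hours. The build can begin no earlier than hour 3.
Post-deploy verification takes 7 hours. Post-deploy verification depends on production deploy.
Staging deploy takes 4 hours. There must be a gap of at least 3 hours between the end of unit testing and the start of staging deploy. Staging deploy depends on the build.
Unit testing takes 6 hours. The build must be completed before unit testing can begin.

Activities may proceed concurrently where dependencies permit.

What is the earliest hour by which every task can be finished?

The build waits on its own release at hour 3, so it starts at hour 3 and finishes at 3 + 9 = hour 12.
After the build (finishes hour 12), unit testing can start at hour 12 and finishes at hour 18.
Staging deploy needs all of unit testing (finishes hour 18, plus 3-hour gap → hour 21); the build (finishes hour 12). That puts its earliest start at hour 21; it finishes at 21 + 4 = hour 25.
After staging deploy (finishes hour 25), canary rollout can start at hour 25 and finishes at hour 28.
Production deploy needs all of canary rollout (finishes hour 28, plus 1-hour gap → hour 29); the build (finishes hour 12, plus 2-hour gap → hour 14); unit testing (finishes hour 18, plus 3-hour gap → hour 21). That puts its earliest start at hour 29; it finishes at 29 + 7 = hour 36.
Post-deploy verification waits on production deploy (finishes hour 36), so it starts at hour 36 and finishes at 36 + 7 = hour 43.
All tasks are finished once the last one completes. Finish times: The build at 12, Unit testing at 18, Staging deploy at 25, Canary rollout at 28, Production deploy at 36, Post-deploy verification at 43. The latest is hour 43.

43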